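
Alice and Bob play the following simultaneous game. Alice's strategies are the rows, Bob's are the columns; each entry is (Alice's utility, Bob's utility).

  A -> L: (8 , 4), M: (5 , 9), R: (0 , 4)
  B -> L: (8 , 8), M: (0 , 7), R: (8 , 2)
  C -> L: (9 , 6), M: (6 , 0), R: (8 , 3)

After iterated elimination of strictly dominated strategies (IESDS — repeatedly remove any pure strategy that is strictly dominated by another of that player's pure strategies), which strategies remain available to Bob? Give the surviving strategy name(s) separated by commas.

L

For Alice, C strictly dominates A on the remaining columns (L: 9>8, M: 6>5, R: 8>0); eliminate A.
Bob's strategy M is strictly dominated by L (B: 8>7, C: 6>0) and is removed.
Bob's strategy R is strictly dominated by L (B: 8>2, C: 6>3) and is removed.
Alice's strategy B is strictly dominated by C (L: 9>8) and is removed.
Among the remaining strategies, none is strictly dominated by another pure strategy of the same player, so the elimination stops.
Surviving strategies — Alice: {C}; Bob: {L}.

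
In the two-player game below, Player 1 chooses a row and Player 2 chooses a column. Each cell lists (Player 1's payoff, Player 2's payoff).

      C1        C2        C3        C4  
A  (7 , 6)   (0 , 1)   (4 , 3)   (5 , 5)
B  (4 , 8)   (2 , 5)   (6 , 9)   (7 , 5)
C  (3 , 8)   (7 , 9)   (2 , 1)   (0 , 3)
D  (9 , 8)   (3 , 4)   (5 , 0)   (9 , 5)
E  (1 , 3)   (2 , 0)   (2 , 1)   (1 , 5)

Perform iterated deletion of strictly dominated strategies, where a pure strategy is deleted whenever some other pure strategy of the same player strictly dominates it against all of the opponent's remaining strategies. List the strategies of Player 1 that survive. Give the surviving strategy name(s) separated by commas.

B, C, D

Player 1's strategy A is strictly dominated by D (C1: 9>7, C2: 3>0, C3: 5>4, C4: 9>5) and is removed.
Player 1's strategy E is strictly dominated by D (C1: 9>1, C2: 3>2, C3: 5>2, C4: 9>1) and is removed.
Column C4 is eliminated: C1 beats it against every remaining row (B: 8>5, C: 8>3, D: 8>5).
Among the remaining strategies, none is strictly dominated by another pure strategy of the same player, so the elimination stops.
Surviving strategies — Player 1: {B, C, D}; Player 2: {C1, C2, C3}.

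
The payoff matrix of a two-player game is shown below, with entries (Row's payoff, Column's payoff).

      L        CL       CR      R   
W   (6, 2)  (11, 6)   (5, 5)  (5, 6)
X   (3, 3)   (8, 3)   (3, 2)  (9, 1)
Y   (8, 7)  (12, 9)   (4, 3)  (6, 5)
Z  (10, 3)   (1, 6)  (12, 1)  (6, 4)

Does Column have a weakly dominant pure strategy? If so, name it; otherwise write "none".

CL

CL vs L: W: 6>2, X: 3=3, Y: 9>7, Z: 6>3.
CL vs CR: W: 6>5, X: 3>2, Y: 9>3, Z: 6>1.
CL vs R: W: 6=6, X: 3>1, Y: 9>5, Z: 6>4.
CL is at least as good as every other strategy against every opponent action, so it is weakly dominant.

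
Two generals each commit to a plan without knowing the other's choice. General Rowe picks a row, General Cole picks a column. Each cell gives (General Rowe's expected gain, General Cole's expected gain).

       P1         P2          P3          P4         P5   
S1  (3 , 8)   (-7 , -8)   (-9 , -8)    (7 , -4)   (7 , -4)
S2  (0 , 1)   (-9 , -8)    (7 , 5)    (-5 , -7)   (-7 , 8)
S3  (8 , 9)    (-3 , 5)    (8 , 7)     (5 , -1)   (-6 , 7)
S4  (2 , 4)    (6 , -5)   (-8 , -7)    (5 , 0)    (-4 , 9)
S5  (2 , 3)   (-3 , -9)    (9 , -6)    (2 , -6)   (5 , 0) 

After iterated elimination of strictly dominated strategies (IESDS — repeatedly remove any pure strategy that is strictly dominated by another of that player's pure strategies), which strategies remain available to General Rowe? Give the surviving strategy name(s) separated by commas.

For General Rowe, S3 strictly dominates S2 on the remaining columns (P1: 8>0, P2: -3>-9, P3: 8>7, P4: 5>-5, P5: -6>-7); eliminate S2.
Column P2 is eliminated: P1 beats it against every remaining row (S1: 8>-8, S3: 9>5, S4: 4>-5, S5: 3>-9).
Column P3 is eliminated: P1 beats it against every remaining row (S1: 8>-8, S3: 9>7, S4: 4>-7, S5: 3>-6).
Row S4 is eliminated: S1 beats it against every remaining column (P1: 3>2, P4: 7>5, P5: 7>-4).
General Rowe's strategy S5 is strictly dominated by S1 (P1: 3>2, P4: 7>2, P5: 7>5) and is removed.
For General Cole, P1 strictly dominates P4 on the remaining rows (S1: 8>-4, S3: 9>-1); eliminate P4.
General Cole's strategy P5 is strictly dominated by P1 (S1: 8>-4, S3: 9>7) and is removed.
General Rowe's strategy S1 is strictly dominated by S3 (P1: 8>3) and is removed.
Among the remaining strategies, none is strictly dominated by another pure strategy of the same player, so the elimination stops.
Surviving strategies — General Rowe: {S3}; General Cole: {P1}.

S3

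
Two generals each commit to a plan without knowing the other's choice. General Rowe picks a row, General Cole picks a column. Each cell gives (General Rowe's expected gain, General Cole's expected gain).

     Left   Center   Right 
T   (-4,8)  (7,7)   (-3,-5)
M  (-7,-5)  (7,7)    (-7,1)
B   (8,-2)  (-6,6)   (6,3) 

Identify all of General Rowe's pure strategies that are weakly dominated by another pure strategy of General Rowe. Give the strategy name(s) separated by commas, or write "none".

T: no other strategy beats it everywhere (M at Left (-4>-7); B at Center (7>-6)).
T weakly dominates M — Left: -4>-7, Center: 7=7, Right: -3>-7.
B: no other strategy beats it everywhere (T at Left (8>-4); M at Left (8>-7)).

M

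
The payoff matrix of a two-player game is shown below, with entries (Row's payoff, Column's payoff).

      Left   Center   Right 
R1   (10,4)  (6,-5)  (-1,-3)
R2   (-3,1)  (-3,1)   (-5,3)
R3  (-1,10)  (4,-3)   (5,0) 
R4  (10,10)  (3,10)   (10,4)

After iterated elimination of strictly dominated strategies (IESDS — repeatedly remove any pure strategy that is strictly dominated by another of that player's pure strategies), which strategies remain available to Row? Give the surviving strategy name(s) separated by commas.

For Row, R1 strictly dominates R2 on the remaining columns (Left: 10>-3, Center: 6>-3, Right: -1>-5); eliminate R2.
For Column, Left strictly dominates Right on the remaining rows (R1: 4>-3, R3: 10>0, R4: 10>4); eliminate Right.
Row's strategy R3 is strictly dominated by R1 (Left: 10>-1, Center: 6>4) and is removed.
Among the remaining strategies, none is strictly dominated by another pure strategy of the same player, so the elimination stops.
Surviving strategies — Row: {R1, R4}; Column: {Left, Center}.

R1, R4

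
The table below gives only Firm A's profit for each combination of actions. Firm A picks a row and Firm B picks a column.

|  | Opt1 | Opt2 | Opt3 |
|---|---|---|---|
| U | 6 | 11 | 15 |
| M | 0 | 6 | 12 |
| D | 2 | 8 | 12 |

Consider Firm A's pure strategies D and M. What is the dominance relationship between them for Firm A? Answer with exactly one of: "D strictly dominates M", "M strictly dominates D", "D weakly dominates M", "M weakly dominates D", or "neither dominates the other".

Compare D to M across each choice by Firm B: Opt1: 2>0, Opt2: 8>6, Opt3: 12=12.
D is at least as good everywhere and strictly better somewhere (tied only at Opt3), so D weakly but not strictly dominates M.

D weakly dominates M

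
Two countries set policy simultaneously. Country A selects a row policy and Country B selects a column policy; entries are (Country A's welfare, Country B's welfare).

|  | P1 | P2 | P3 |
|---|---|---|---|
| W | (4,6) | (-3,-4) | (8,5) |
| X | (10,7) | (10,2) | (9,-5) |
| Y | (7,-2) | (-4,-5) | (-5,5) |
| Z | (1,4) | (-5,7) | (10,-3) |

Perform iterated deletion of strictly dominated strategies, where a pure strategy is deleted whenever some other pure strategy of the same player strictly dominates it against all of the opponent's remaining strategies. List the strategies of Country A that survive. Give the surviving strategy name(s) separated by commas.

For Country A, X strictly dominates W on the remaining columns (P1: 10>4, P2: 10>-3, P3: 9>8); eliminate W.
For Country A, X strictly dominates Y on the remaining columns (P1: 10>7, P2: 10>-4, P3: 9>-5); eliminate Y.
Country B's strategy P3 is strictly dominated by P1 (X: 7>-5, Z: 4>-3) and is removed.
Row Z is eliminated: X beats it against every remaining column (P1: 10>1, P2: 10>-5).
Column P2 is eliminated: P1 beats it against every remaining row (X: 7>2).
Among the remaining strategies, none is strictly dominated by another pure strategy of the same player, so the elimination stops.
Surviving strategies — Country A: {X}; Country B: {P1}.

X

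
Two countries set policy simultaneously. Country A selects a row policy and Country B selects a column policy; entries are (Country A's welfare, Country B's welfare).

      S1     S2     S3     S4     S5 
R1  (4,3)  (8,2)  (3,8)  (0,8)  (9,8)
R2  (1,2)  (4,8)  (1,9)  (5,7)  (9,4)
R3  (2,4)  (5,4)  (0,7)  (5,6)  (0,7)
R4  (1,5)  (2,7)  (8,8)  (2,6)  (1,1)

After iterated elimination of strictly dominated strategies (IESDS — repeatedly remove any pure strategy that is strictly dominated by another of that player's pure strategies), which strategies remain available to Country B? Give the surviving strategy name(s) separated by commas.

S3, S4, S5

Column S1 is eliminated: S3 beats it against every remaining row (R1: 8>3, R2: 9>2, R3: 7>4, R4: 8>5).
Column S2 is eliminated: S3 beats it against every remaining row (R1: 8>2, R2: 9>8, R3: 7>4, R4: 8>7).
Among the remaining strategies, none is strictly dominated by another pure strategy of the same player, so the elimination stops.
Surviving strategies — Country A: {R1, R2, R3, R4}; Country B: {S3, S4, S5}.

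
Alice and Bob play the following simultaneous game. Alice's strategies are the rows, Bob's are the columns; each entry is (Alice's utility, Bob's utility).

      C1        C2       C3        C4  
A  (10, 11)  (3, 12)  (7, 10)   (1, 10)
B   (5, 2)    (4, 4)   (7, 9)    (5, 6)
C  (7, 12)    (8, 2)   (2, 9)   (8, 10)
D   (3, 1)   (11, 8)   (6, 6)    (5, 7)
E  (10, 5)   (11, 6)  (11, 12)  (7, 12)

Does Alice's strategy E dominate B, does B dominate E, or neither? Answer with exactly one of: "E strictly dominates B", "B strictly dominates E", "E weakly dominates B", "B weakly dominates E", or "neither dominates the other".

E strictly dominates B

E's payoffs vs B's, by Bob's action — C1: 10>5, C2: 11>4, C3: 11>7, C4: 7>5.
E gives a strictly higher payoff against each opponent action, so E strictly dominates B.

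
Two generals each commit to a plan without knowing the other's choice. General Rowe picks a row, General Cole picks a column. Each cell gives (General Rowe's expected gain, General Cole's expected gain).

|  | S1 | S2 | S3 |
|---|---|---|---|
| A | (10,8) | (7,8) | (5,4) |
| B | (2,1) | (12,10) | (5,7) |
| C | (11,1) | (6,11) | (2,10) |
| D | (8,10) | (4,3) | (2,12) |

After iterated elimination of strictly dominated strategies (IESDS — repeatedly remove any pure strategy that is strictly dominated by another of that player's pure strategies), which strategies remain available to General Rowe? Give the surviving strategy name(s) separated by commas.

Row D is eliminated: A beats it against every remaining column (S1: 10>8, S2: 7>4, S3: 5>2).
Column S3 is eliminated: S2 beats it against every remaining row (A: 8>4, B: 10>7, C: 11>10).
Among the remaining strategies, none is strictly dominated by another pure strategy of the same player, so the elimination stops.
Surviving strategies — General Rowe: {A, B, C}; General Cole: {S1, S2}.

A, B, C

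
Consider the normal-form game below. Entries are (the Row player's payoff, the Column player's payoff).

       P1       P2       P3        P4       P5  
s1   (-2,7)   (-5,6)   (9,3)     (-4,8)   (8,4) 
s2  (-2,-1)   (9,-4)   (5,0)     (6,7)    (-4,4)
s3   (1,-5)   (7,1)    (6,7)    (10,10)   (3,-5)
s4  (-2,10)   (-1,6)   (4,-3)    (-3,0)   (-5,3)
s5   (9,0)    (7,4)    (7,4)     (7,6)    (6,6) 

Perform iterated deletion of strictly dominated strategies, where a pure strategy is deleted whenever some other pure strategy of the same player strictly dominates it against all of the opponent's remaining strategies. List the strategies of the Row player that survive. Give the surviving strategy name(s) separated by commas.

s1, s3, s5

The Row player's strategy s4 is strictly dominated by s3 (P1: 1>-2, P2: 7>-1, P3: 6>4, P4: 10>-3, P5: 3>-5) and is removed.
For the Column player, P4 strictly dominates P1 on the remaining rows (s1: 8>7, s2: 7>-1, s3: 10>-5, s5: 6>0); eliminate P1.
The Column player's strategy P2 is strictly dominated by P4 (s1: 8>6, s2: 7>-4, s3: 10>1, s5: 6>4) and is removed.
For the Row player, s3 strictly dominates s2 on the remaining columns (P3: 6>5, P4: 10>6, P5: 3>-4); eliminate s2.
The Column player's strategy P3 is strictly dominated by P4 (s1: 8>3, s3: 10>7, s5: 6>4) and is removed.
Among the remaining strategies, none is strictly dominated by another pure strategy of the same player, so the elimination stops.
Surviving strategies — the Row player: {s1, s3, s5}; the Column player: {P4, P5}.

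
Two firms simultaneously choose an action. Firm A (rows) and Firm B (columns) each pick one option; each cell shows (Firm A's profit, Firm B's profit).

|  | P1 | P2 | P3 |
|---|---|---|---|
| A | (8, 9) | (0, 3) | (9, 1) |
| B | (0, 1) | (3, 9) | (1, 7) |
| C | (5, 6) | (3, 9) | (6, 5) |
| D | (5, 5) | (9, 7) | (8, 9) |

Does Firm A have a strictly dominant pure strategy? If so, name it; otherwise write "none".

none

A fails to dominate B at P2 (0<3).
B fails to dominate A at P1 (0<8).
C fails to dominate A at P1 (5<8).
D fails to dominate A at P1 (5<8).
No single strategy dominates all the others.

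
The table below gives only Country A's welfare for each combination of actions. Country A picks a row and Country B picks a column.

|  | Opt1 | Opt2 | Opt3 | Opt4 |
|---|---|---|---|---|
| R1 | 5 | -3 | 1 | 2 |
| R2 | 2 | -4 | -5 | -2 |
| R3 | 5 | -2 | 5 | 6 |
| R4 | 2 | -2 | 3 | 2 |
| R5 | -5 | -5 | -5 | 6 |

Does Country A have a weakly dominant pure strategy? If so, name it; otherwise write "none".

R3

R3 vs R1: Opt1: 5=5, Opt2: -2>-3, Opt3: 5>1, Opt4: 6>2.
R3 vs R2: Opt1: 5>2, Opt2: -2>-4, Opt3: 5>-5, Opt4: 6>-2.
R3 vs R4: Opt1: 5>2, Opt2: -2=-2, Opt3: 5>3, Opt4: 6>2.
R3 vs R5: Opt1: 5>-5, Opt2: -2>-5, Opt3: 5>-5, Opt4: 6=6.
R3 is at least as good as every other strategy against every opponent action, so it is weakly dominant.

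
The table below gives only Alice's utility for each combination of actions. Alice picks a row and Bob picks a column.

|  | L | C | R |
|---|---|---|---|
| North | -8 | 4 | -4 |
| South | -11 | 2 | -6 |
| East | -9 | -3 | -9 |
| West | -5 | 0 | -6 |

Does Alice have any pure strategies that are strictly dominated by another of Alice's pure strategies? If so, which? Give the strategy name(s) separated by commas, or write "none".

South, East

North is not dominated — it holds its own against South at L (-8>-11); East at L (-8>-9); West at C (4>0).
South: dominated, since North does at least as well everywhere (L: -8>-11, C: 4>2, R: -4>-6).
East: dominated, since North does at least as well everywhere (L: -8>-9, C: 4>-3, R: -4>-9).
Nothing dominates West: North at L (-5>-8); South at L (-5>-11); East at L (-5>-9).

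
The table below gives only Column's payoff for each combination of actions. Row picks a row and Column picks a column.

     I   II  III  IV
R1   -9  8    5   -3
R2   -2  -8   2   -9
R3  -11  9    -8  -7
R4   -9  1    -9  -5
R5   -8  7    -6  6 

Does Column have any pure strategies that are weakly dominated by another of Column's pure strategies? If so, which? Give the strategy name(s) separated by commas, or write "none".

I, IV

I: dominated, since III does at least as well everywhere (R1: 5>-9, R2: 2>-2, R3: -8>-11, R4: -9=-9, R5: -6>-8).
II: no other strategy beats it everywhere (I at R1 (8>-9); III at R1 (8>5); IV at R1 (8>-3)).
III is not dominated — it holds its own against I at R1 (5>-9); II at R2 (2>-8); IV at R1 (5>-3).
IV is weakly dominated by II (R1: 8>-3, R2: -8>-9, R3: 9>-7, R4: 1>-5, R5: 7>6).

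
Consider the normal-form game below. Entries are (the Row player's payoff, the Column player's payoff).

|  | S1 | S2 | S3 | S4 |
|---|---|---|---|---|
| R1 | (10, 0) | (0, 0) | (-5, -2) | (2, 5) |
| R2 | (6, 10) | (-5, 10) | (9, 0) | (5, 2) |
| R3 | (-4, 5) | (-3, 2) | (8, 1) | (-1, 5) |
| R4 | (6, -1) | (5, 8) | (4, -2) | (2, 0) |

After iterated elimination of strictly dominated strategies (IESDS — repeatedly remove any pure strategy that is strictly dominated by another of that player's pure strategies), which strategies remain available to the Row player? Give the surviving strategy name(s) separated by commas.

Column S3 is eliminated: S1 beats it against every remaining row (R1: 0>-2, R2: 10>0, R3: 5>1, R4: -1>-2).
Row R3 is eliminated: R1 beats it against every remaining column (S1: 10>-4, S2: 0>-3, S4: 2>-1).
Among the remaining strategies, none is strictly dominated by another pure strategy of the same player, so the elimination stops.
Surviving strategies — the Row player: {R1, R2, R4}; the Column player: {S1, S2, S4}.

R1, R2, R4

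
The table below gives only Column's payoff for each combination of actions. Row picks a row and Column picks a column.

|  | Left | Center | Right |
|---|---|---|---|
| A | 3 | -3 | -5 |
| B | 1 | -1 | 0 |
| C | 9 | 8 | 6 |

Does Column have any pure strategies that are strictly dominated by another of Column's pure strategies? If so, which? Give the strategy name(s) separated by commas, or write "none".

Left is not dominated — it holds its own against Center at A (3>-3); Right at A (3>-5).
Center is strictly dominated by Left (A: 3>-3, B: 1>-1, C: 9>8).
Right: dominated, since Left does at least as well everywhere (A: 3>-5, B: 1>0, C: 9>6).

Center, Right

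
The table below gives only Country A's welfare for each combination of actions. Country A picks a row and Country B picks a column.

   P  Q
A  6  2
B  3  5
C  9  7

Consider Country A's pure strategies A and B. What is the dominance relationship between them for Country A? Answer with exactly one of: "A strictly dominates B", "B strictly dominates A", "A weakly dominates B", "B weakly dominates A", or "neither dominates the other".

neither dominates the other

Compare A to B across each choice by Country B: P: 6>3, Q: 2<5.
A does better at P but worse at Q; neither strategy dominates the other.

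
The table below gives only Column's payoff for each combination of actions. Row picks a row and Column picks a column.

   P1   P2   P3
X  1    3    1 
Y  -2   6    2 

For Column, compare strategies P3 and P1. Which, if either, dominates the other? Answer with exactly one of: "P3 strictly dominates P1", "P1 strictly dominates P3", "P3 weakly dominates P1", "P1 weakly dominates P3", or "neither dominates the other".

Compare P3 to P1 across every action of Row: X: 1=1, Y: 2>-2.
P3 is at least as good everywhere and strictly better somewhere (tied only at X), so P3 weakly but not strictly dominates P1.

P3 weakly dominates P1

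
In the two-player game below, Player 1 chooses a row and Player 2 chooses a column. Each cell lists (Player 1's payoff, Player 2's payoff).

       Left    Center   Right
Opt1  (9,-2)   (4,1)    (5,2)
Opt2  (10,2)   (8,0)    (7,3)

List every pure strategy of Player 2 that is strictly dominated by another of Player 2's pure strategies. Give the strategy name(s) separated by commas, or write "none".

Left, Center

Left is strictly dominated by Right (Opt1: 2>-2, Opt2: 3>2).
Center is strictly dominated by Right (Opt1: 2>1, Opt2: 3>0).
Right: no other strategy beats it everywhere (Left at Opt1 (2>-2); Center at Opt1 (2>1)).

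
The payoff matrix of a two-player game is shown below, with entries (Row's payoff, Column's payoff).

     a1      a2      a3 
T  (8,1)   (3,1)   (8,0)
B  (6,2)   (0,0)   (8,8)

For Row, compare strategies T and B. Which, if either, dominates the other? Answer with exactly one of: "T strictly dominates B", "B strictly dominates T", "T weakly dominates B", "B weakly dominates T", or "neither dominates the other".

T's payoffs vs B's, by Column's action — a1: 8>6, a2: 3>0, a3: 8=8.
T is at least as good everywhere and strictly better somewhere (tied only at a3), so T weakly but not strictly dominates B.

T weakly dominates B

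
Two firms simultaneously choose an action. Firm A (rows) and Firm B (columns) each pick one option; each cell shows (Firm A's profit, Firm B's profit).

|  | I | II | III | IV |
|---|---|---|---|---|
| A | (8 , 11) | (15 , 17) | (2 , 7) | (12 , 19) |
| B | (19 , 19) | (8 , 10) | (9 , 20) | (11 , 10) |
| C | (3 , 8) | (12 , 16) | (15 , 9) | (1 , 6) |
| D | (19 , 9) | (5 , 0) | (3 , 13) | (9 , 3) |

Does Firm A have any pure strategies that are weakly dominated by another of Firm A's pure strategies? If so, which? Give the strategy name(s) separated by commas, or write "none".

A: no other strategy beats it everywhere (B at II (15>8); C at I (8>3); D at II (15>5)).
B: no other strategy beats it everywhere (A at I (19>8); C at I (19>3); D at II (8>5)).
C: no other strategy beats it everywhere (A at III (15>2); B at II (12>8); D at II (12>5)).
B weakly dominates D — I: 19=19, II: 8>5, III: 9>3, IV: 11>9.

D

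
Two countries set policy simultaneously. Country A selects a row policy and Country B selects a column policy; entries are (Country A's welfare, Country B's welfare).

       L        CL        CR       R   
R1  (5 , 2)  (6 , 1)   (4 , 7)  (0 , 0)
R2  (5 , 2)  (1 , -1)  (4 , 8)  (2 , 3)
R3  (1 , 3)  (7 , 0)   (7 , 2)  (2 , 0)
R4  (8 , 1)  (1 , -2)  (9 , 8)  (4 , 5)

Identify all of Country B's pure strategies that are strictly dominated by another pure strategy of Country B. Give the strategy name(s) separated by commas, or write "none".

Nothing dominates L: CL at R1 (2>1); CR at R3 (3>2); R at R1 (2>0).
CL is strictly dominated by L (R1: 2>1, R2: 2>-1, R3: 3>0, R4: 1>-2).
Nothing dominates CR: L at R1 (7>2); CL at R1 (7>1); R at R1 (7>0).
R is strictly dominated by CR (R1: 7>0, R2: 8>3, R3: 2>0, R4: 8>5).

CL, R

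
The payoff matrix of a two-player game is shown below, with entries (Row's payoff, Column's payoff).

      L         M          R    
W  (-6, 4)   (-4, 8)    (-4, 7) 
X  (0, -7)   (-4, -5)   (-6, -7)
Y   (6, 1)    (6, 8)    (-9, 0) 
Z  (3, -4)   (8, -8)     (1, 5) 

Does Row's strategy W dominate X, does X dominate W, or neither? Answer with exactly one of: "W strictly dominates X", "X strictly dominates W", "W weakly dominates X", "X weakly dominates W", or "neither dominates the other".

Compare W to X across every action of Column: L: -6<0, M: -4=-4, R: -4>-6.
W does better at R but worse at L; neither strategy dominates the other.

neither dominates the other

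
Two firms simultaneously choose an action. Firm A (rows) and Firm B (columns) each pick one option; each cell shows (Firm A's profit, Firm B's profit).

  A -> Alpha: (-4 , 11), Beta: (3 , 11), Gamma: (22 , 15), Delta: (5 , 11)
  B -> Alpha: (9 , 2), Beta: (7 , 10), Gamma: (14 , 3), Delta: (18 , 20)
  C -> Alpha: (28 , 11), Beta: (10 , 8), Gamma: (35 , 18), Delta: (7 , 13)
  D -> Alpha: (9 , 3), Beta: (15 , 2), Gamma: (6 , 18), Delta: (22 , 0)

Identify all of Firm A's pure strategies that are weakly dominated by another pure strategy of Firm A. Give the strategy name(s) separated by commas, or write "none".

A

C weakly dominates A — Alpha: 28>-4, Beta: 10>3, Gamma: 35>22, Delta: 7>5.
B: no other strategy beats it everywhere (A at Alpha (9>-4); C at Delta (18>7); D at Gamma (14>6)).
Nothing dominates C: A at Alpha (28>-4); B at Alpha (28>9); D at Alpha (28>9).
D is not dominated — it holds its own against A at Alpha (9>-4); B at Beta (15>7); C at Beta (15>10).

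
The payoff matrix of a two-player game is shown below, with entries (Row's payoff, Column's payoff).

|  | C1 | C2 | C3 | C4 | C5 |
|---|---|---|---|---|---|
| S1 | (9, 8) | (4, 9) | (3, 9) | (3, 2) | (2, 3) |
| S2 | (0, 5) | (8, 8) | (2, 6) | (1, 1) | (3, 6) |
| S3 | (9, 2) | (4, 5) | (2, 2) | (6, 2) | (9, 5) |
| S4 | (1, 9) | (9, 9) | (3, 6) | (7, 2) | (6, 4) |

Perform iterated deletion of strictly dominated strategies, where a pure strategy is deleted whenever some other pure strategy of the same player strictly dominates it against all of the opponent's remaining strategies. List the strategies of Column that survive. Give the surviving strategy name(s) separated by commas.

For Row, S4 strictly dominates S2 on the remaining columns (C1: 1>0, C2: 9>8, C3: 3>2, C4: 7>1, C5: 6>3); eliminate S2.
For Column, C2 strictly dominates C4 on the remaining rows (S1: 9>2, S3: 5>2, S4: 9>2); eliminate C4.
Among the remaining strategies, none is strictly dominated by another pure strategy of the same player, so the elimination stops.
Surviving strategies — Row: {S1, S3, S4}; Column: {C1, C2, C3, C5}.

C1, C2, C3, C5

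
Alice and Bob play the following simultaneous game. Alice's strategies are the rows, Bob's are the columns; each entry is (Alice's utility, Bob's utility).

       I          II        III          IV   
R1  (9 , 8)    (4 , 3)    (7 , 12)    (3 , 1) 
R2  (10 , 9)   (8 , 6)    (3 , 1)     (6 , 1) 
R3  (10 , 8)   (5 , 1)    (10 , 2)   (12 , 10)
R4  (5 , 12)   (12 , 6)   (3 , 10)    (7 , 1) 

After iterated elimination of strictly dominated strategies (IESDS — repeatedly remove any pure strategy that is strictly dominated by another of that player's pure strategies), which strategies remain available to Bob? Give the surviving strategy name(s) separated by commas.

I, IV

Row R1 is eliminated: R3 beats it against every remaining column (I: 10>9, II: 5>4, III: 10>7, IV: 12>3).
For Bob, I strictly dominates II on the remaining rows (R2: 9>6, R3: 8>1, R4: 12>6); eliminate II.
For Alice, R3 strictly dominates R4 on the remaining columns (I: 10>5, III: 10>3, IV: 12>7); eliminate R4.
Bob's strategy III is strictly dominated by I (R2: 9>1, R3: 8>2) and is removed.
Among the remaining strategies, none is strictly dominated by another pure strategy of the same player, so the elimination stops.
Surviving strategies — Alice: {R2, R3}; Bob: {I, IV}.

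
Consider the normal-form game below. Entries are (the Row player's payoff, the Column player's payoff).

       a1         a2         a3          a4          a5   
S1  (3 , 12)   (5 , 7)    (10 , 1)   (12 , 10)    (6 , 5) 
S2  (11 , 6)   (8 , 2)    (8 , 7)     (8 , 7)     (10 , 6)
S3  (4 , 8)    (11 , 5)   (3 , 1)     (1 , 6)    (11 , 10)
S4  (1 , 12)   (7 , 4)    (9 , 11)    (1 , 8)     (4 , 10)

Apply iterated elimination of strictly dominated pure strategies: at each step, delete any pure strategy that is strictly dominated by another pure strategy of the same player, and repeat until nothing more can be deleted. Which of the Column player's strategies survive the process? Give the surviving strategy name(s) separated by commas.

Column a2 is eliminated: a1 beats it against every remaining row (S1: 12>7, S2: 6>2, S3: 8>5, S4: 12>4).
The Row player's strategy S4 is strictly dominated by S1 (a1: 3>1, a3: 10>9, a4: 12>1, a5: 6>4) and is removed.
Among the remaining strategies, none is strictly dominated by another pure strategy of the same player, so the elimination stops.
Surviving strategies — the Row player: {S1, S2, S3}; the Column player: {a1, a3, a4, a5}.

a1, a3, a4, a5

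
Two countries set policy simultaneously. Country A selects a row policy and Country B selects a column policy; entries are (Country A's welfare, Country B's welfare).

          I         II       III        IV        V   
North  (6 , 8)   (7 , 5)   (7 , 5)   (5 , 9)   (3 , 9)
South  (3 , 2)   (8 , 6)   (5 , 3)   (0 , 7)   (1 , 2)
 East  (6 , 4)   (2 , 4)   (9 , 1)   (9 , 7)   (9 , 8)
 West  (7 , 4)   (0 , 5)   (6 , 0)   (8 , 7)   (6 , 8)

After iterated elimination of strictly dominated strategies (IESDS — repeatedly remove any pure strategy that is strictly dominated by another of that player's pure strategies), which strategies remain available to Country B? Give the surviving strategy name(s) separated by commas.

Column I is eliminated: IV beats it against every remaining row (North: 9>8, South: 7>2, East: 7>4, West: 7>4).
Country A's strategy West is strictly dominated by East (II: 2>0, III: 9>6, IV: 9>8, V: 9>6) and is removed.
For Country B, IV strictly dominates II on the remaining rows (North: 9>5, South: 7>6, East: 7>4); eliminate II.
For Country A, East strictly dominates North on the remaining columns (III: 9>7, IV: 9>5, V: 9>3); eliminate North.
Row South is eliminated: East beats it against every remaining column (III: 9>5, IV: 9>0, V: 9>1).
For Country B, IV strictly dominates III on the remaining rows (East: 7>1); eliminate III.
Column IV is eliminated: V beats it against every remaining row (East: 8>7).
Among the remaining strategies, none is strictly dominated by another pure strategy of the same player, so the elimination stops.
Surviving strategies — Country A: {East}; Country B: {V}.

V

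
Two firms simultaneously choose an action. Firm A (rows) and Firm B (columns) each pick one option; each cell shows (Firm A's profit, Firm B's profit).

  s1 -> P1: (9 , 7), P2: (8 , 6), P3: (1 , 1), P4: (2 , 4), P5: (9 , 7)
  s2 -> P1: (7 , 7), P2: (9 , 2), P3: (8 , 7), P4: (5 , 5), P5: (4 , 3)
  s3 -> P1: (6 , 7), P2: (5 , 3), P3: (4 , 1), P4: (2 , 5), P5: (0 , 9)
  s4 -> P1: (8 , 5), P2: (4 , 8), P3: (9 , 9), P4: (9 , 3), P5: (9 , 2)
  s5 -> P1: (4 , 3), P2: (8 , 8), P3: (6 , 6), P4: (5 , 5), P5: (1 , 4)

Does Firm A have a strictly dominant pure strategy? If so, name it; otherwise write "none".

none

s1 fails to dominate s2 at P2 (8<9).
s2 fails to dominate s1 at P1 (7<9).
s3 fails to dominate s1 at P1 (6<9).
s4 fails to dominate s1 at P1 (8<9).
s5 fails to dominate s1 at P1 (4<9).
No single strategy dominates all the others.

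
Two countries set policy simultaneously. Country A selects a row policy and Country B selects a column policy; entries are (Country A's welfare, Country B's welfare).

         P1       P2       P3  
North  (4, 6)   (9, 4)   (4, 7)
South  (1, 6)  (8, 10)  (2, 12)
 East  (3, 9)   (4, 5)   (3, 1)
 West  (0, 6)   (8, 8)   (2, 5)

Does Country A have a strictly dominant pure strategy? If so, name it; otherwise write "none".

North vs South: P1: 4>1, P2: 9>8, P3: 4>2.
North vs East: P1: 4>3, P2: 9>4, P3: 4>3.
North vs West: P1: 4>0, P2: 9>8, P3: 4>2.
North strictly beats every other strategy against every opponent action, so it is strictly dominant.

North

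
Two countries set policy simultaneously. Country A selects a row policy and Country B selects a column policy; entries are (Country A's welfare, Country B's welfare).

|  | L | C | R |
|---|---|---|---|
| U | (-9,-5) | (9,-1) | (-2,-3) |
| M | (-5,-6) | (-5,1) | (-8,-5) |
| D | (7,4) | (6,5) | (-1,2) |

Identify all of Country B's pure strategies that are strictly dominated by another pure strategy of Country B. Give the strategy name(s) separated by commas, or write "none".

L is strictly dominated by C (U: -1>-5, M: 1>-6, D: 5>4).
Nothing dominates C: L at U (-1>-5); R at U (-1>-3).
R is strictly dominated by C (U: -1>-3, M: 1>-5, D: 5>2).

L, R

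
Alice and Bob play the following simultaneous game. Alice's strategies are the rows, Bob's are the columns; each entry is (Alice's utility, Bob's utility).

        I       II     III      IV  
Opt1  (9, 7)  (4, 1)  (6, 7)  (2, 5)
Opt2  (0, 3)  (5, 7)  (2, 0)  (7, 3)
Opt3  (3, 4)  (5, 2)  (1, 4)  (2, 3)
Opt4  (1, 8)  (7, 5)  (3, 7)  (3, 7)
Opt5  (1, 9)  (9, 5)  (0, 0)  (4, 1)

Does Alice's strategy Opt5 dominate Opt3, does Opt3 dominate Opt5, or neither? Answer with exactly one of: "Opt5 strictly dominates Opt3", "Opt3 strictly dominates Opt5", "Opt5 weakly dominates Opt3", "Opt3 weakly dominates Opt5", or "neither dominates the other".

Compare Opt5 to Opt3 across each opponent action: I: 1<3, II: 9>5, III: 0<1, IV: 4>2.
Opt5 does better at II, IV but worse at I, III; neither strategy dominates the other.

neither dominates the other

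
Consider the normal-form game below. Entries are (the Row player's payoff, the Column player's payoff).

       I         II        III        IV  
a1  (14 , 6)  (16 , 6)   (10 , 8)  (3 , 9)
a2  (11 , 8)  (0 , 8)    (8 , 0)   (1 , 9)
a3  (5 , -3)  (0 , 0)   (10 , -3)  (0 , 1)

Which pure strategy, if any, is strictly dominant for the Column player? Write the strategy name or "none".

IV vs I: a1: 9>6, a2: 9>8, a3: 1>-3.
IV vs II: a1: 9>6, a2: 9>8, a3: 1>0.
IV vs III: a1: 9>8, a2: 9>0, a3: 1>-3.
IV strictly beats every other strategy against every opponent action, so it is strictly dominant.

IV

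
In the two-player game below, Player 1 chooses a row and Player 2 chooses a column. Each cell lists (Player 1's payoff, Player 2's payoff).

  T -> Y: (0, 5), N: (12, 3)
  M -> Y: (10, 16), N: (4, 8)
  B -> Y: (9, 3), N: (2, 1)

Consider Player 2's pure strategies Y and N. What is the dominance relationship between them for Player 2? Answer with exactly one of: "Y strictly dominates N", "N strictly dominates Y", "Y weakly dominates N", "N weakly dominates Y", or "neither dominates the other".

Y strictly dominates N

Y's payoffs vs N's, by Player 1's action — T: 5>3, M: 16>8, B: 3>1.
Y gives a strictly higher payoff against each choice by Player 1, so Y strictly dominates N.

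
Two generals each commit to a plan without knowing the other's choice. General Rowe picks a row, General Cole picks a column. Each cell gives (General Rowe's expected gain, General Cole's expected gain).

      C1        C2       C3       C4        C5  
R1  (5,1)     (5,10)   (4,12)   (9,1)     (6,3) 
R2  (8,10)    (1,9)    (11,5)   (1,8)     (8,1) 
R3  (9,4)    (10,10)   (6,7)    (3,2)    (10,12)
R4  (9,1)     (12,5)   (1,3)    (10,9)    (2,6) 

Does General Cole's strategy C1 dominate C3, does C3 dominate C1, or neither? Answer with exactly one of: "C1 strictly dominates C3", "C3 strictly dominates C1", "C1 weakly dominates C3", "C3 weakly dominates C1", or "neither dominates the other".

neither dominates the other

C1's payoffs vs C3's, by General Rowe's action — R1: 1<12, R2: 10>5, R3: 4<7, R4: 1<3.
C1 does better at R2 but worse at R1, R3, R4; neither strategy dominates the other.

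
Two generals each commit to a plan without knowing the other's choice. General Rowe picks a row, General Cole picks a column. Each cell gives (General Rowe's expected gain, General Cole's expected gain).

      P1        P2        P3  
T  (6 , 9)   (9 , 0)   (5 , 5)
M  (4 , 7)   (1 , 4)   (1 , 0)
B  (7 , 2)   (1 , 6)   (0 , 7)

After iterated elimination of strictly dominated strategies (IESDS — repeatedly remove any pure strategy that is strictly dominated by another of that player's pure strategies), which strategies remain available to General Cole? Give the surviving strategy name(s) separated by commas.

General Rowe's strategy M is strictly dominated by T (P1: 6>4, P2: 9>1, P3: 5>1) and is removed.
General Cole's strategy P2 is strictly dominated by P3 (T: 5>0, B: 7>6) and is removed.
Among the remaining strategies, none is strictly dominated by another pure strategy of the same player, so the elimination stops.
Surviving strategies — General Rowe: {T, B}; General Cole: {P1, P3}.

P1, P3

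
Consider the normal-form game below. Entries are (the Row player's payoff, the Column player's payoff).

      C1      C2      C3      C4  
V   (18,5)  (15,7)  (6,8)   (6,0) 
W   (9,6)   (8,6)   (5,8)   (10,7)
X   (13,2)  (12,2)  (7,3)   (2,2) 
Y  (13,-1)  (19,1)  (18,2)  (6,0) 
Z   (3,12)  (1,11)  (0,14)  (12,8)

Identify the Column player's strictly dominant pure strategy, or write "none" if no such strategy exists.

C3 vs C1: V: 8>5, W: 8>6, X: 3>2, Y: 2>-1, Z: 14>12.
C3 vs C2: V: 8>7, W: 8>6, X: 3>2, Y: 2>1, Z: 14>11.
C3 vs C4: V: 8>0, W: 8>7, X: 3>2, Y: 2>0, Z: 14>8.
C3 strictly beats every other strategy against every opponent action, so it is strictly dominant.

C3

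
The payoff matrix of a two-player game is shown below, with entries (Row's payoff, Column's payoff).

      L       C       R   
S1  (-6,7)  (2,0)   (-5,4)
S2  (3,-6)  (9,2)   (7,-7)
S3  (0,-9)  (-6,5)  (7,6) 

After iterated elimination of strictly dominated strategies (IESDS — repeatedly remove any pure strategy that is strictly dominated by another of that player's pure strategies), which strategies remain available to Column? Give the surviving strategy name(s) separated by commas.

Row S1 is eliminated: S2 beats it against every remaining column (L: 3>-6, C: 9>2, R: 7>-5).
For Column, C strictly dominates L on the remaining rows (S2: 2>-6, S3: 5>-9); eliminate L.
Among the remaining strategies, none is strictly dominated by another pure strategy of the same player, so the elimination stops.
Surviving strategies — Row: {S2, S3}; Column: {C, R}.

C, R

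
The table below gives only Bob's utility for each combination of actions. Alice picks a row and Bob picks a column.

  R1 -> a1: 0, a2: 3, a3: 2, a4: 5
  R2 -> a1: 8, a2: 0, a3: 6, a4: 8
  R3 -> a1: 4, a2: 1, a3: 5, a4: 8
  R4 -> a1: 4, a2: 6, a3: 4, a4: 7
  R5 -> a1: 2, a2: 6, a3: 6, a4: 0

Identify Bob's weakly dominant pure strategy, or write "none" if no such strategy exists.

none

a1 fails to dominate a2 at R1 (0<3).
a2 fails to dominate a1 at R2 (0<8).
a3 fails to dominate a1 at R2 (6<8).
a4 fails to dominate a1 at R5 (0<2).
No single strategy dominates all the others.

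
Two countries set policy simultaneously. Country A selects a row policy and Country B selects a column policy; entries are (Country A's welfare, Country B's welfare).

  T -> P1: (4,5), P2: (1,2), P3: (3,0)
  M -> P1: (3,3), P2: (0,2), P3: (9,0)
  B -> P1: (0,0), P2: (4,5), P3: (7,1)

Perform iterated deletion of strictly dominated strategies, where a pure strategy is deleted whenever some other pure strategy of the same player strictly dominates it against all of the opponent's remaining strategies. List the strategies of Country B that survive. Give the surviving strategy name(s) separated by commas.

Column P3 is eliminated: P2 beats it against every remaining row (T: 2>0, M: 2>0, B: 5>1).
Country A's strategy M is strictly dominated by T (P1: 4>3, P2: 1>0) and is removed.
Among the remaining strategies, none is strictly dominated by another pure strategy of the same player, so the elimination stops.
Surviving strategies — Country A: {T, B}; Country B: {P1, P2}.

P1, P2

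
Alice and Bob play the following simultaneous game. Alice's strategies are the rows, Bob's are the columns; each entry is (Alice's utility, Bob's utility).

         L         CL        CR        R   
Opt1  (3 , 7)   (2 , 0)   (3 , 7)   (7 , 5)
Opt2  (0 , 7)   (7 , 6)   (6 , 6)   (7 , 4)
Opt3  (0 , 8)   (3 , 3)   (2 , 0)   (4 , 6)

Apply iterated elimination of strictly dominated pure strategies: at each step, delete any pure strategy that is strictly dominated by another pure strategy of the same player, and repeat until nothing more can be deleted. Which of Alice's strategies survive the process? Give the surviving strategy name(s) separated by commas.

Opt1, Opt2

For Bob, L strictly dominates CL on the remaining rows (Opt1: 7>0, Opt2: 7>6, Opt3: 8>3); eliminate CL.
Alice's strategy Opt3 is strictly dominated by Opt1 (L: 3>0, CR: 3>2, R: 7>4) and is removed.
Bob's strategy R is strictly dominated by L (Opt1: 7>5, Opt2: 7>4) and is removed.
Among the remaining strategies, none is strictly dominated by another pure strategy of the same player, so the elimination stops.
Surviving strategies — Alice: {Opt1, Opt2}; Bob: {L, CR}.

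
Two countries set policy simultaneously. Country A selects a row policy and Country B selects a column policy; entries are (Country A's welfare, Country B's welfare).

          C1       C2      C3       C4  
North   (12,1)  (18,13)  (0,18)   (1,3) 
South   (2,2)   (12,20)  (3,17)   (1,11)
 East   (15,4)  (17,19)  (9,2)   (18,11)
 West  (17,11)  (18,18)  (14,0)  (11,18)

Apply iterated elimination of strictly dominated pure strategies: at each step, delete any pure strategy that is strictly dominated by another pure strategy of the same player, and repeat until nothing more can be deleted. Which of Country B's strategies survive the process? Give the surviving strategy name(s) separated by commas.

C2, C3, C4

For Country A, East strictly dominates South on the remaining columns (C1: 15>2, C2: 17>12, C3: 9>3, C4: 18>1); eliminate South.
For Country B, C2 strictly dominates C1 on the remaining rows (North: 13>1, East: 19>4, West: 18>11); eliminate C1.
Among the remaining strategies, none is strictly dominated by another pure strategy of the same player, so the elimination stops.
Surviving strategies — Country A: {North, East, West}; Country B: {C2, C3, C4}.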